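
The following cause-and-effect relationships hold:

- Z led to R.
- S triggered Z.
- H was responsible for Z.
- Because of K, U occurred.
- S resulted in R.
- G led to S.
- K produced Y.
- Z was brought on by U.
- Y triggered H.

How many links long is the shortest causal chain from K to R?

3

Shortest chain: K → U → Z → R.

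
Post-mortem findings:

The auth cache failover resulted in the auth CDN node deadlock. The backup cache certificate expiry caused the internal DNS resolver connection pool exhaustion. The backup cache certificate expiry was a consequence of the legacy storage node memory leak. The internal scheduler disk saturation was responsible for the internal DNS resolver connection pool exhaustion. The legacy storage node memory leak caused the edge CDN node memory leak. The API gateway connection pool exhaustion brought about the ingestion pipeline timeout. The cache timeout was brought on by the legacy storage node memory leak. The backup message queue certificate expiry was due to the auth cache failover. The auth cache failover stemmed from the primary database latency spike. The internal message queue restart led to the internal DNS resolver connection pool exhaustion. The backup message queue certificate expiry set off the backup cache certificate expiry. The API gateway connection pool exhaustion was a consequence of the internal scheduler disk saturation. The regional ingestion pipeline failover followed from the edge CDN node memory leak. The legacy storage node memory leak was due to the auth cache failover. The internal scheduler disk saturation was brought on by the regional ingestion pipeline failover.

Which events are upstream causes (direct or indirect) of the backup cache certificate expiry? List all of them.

Immediate causes of the backup cache certificate expiry: the legacy storage node memory leak, the backup message queue certificate expiry.
Further upstream: the primary database latency spike, the auth cache failover.

the auth cache failover, the backup message queue certificate expiry, the legacy storage node memory leak, the primary database latency spike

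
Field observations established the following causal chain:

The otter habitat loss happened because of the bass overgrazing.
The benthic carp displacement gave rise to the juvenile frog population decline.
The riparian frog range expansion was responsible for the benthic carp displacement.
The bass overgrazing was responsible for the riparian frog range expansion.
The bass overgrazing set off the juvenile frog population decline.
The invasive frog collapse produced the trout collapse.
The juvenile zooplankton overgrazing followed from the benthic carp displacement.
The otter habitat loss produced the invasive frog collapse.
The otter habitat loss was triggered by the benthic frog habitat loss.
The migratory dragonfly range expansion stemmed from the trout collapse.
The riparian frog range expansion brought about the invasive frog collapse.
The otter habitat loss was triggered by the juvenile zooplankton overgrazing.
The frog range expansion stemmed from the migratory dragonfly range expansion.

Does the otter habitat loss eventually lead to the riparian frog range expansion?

No

The otter habitat loss leads to the invasive frog collapse, the trout collapse, the migratory dragonfly range expansion, the frog range expansion; the riparian frog range expansion is not among them.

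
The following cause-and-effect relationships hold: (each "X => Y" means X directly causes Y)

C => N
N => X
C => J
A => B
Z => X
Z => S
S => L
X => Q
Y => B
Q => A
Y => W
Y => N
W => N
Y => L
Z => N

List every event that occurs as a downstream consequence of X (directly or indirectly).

Direct effects: Q.
2 steps out: A.
3 steps out: B.
Not reachable from it: Z, C, Y, J, W, N, S, L.

A, B, Q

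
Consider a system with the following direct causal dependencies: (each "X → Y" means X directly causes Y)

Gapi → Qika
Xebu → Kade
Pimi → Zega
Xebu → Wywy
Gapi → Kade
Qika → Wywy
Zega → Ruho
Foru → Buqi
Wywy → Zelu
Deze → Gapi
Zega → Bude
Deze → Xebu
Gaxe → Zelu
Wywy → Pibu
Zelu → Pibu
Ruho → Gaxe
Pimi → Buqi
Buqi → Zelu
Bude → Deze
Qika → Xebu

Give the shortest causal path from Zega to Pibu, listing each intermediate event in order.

Zega → Ruho → Gaxe → Zelu → Pibu

Zega → Ruho
Ruho → Gaxe
Gaxe → Zelu
Zelu → Pibu
Length: 4 steps.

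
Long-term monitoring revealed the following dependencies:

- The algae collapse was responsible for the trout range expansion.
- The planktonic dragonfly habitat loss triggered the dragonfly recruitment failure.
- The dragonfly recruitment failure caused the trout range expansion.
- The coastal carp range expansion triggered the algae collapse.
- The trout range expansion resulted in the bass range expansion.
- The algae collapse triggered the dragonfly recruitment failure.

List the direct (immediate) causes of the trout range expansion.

Upstream contributors include the coastal carp range expansion, the planktonic dragonfly habitat loss, but only the algae collapse, the dragonfly recruitment failure feed directly into the trout range expansion.

the algae collapse, the dragonfly recruitment failure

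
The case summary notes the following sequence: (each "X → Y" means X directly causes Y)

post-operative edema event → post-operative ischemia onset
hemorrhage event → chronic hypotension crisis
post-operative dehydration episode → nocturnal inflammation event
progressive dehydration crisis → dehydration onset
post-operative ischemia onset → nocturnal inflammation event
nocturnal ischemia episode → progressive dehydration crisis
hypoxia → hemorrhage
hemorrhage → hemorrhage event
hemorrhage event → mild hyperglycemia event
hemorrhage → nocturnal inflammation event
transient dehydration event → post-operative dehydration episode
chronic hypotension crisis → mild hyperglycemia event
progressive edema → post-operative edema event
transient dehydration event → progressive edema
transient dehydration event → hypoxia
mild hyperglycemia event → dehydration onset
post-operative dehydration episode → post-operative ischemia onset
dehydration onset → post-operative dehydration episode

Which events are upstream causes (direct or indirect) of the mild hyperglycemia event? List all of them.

the chronic hypotension crisis, the hemorrhage, the hemorrhage event, the hypoxia, the transient dehydration event

Immediate causes of the mild hyperglycemia event: the hemorrhage event, the chronic hypotension crisis.
Further upstream: the transient dehydration event, the hypoxia, the hemorrhage.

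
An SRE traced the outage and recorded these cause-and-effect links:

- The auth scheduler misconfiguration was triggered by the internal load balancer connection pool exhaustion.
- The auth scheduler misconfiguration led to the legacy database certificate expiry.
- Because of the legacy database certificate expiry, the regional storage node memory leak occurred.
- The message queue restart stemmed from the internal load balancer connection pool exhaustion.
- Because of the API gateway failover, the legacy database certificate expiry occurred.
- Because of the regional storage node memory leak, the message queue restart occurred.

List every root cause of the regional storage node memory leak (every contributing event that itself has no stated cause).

Tracing upstream from the regional storage node memory leak: the regional storage node memory leak ← the legacy database certificate expiry ← the auth scheduler misconfiguration ← the internal load balancer connection pool exhaustion.
A separate upstream branch: the regional storage node memory leak ← the legacy database certificate expiry ← the API gateway failover.
Each of those chain origins has no stated cause.

the API gateway failover, the internal load balancer connection pool exhaustion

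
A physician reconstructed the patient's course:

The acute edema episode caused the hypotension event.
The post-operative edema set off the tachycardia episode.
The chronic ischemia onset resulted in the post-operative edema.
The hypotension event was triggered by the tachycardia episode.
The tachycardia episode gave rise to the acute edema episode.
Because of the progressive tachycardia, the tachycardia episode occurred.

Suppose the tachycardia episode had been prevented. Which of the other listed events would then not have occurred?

the acute edema episode, the hypotension event

Downstream of the tachycardia episode: the acute edema episode, the hypotension event.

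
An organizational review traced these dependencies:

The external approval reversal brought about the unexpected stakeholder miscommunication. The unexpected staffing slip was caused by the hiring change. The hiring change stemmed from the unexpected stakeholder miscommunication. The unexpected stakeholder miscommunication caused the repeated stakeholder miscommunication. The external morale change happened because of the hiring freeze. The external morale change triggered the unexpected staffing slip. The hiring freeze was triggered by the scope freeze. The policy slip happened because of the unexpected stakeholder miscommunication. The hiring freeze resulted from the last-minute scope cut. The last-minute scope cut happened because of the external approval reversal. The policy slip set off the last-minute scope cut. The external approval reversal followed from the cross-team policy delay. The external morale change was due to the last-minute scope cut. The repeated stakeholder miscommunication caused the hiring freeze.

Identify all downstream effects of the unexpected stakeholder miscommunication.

the external morale change, the hiring change, the hiring freeze, the last-minute scope cut, the policy slip, the repeated stakeholder miscommunication, the unexpected staffing slip

Direct effects: the policy slip, the repeated stakeholder miscommunication, the hiring change.
2 steps out: the last-minute scope cut, the hiring freeze, the unexpected staffing slip.
3 steps out: the external morale change.
Not reachable from it: the cross-team policy delay, the external approval reversal, the scope freeze.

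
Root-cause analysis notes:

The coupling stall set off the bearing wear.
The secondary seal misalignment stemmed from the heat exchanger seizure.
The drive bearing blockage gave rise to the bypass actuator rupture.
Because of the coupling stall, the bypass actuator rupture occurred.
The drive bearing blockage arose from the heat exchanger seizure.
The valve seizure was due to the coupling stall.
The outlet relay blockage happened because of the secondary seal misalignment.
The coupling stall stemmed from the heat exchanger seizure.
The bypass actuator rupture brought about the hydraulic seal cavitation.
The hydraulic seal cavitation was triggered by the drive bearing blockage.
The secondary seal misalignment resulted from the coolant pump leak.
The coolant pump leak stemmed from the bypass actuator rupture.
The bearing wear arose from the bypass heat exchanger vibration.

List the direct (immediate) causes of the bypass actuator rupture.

Upstream contributors include the heat exchanger seizure, but only the coupling stall, the drive bearing blockage feed directly into the bypass actuator rupture.

the coupling stall, the drive bearing blockage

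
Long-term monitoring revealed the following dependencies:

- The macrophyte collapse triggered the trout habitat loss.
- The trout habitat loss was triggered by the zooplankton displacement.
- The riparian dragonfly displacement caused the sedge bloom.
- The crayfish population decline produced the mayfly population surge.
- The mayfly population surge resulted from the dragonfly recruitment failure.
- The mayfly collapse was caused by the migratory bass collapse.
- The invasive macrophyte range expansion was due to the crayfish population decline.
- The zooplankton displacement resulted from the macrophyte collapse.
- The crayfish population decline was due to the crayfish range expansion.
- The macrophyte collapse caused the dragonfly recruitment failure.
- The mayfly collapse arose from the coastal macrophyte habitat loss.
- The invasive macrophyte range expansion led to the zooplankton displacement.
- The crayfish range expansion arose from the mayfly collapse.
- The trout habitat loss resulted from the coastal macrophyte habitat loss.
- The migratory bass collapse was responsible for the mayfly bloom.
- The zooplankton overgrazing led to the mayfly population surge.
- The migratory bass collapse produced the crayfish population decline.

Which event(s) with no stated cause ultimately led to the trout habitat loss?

the coastal macrophyte habitat loss, the macrophyte collapse, the migratory bass collapse

Tracing upstream from the trout habitat loss: the trout habitat loss ← the zooplankton displacement ← the invasive macrophyte range expansion ← the crayfish population decline ← the migratory bass collapse.
A separate upstream branch: the trout habitat loss ← the coastal macrophyte habitat loss.
A separate upstream branch: the trout habitat loss ← the macrophyte collapse.
Each of those chain origins has no stated cause.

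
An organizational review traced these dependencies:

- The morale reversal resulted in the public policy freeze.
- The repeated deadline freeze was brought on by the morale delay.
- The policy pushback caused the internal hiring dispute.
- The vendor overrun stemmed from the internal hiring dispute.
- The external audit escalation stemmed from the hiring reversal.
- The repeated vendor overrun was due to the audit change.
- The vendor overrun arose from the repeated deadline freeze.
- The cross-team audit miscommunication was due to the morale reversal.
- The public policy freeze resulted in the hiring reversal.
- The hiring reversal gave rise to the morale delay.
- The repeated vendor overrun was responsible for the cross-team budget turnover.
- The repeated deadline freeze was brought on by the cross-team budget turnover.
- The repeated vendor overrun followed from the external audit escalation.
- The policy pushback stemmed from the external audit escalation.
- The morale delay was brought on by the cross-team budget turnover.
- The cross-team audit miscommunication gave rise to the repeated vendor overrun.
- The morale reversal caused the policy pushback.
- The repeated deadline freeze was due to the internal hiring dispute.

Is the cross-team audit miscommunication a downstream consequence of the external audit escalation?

The external audit escalation leads to the policy pushback, the repeated vendor overrun, the cross-team budget turnover, the morale delay, the internal hiring dispute, the repeated deadline freeze, the vendor overrun; the cross-team audit miscommunication is not among them.

No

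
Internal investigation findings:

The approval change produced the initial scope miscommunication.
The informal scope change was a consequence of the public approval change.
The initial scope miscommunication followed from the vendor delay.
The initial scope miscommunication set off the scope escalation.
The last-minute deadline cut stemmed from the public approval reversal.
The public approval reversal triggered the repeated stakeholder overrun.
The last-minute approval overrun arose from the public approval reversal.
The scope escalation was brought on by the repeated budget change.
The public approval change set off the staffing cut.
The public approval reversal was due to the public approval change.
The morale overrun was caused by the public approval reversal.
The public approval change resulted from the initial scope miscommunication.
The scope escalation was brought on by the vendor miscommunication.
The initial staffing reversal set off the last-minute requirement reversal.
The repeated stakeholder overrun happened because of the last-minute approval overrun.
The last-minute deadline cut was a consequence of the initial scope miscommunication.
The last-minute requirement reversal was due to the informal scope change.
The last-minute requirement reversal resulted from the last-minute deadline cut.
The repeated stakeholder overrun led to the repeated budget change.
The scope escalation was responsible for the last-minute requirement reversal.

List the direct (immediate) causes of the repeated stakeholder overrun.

Upstream contributors include the vendor delay, the approval change, the initial scope miscommunication, the public approval change, but only the last-minute approval overrun, the public approval reversal feed directly into the repeated stakeholder overrun.

the last-minute approval overrun, the public approval reversal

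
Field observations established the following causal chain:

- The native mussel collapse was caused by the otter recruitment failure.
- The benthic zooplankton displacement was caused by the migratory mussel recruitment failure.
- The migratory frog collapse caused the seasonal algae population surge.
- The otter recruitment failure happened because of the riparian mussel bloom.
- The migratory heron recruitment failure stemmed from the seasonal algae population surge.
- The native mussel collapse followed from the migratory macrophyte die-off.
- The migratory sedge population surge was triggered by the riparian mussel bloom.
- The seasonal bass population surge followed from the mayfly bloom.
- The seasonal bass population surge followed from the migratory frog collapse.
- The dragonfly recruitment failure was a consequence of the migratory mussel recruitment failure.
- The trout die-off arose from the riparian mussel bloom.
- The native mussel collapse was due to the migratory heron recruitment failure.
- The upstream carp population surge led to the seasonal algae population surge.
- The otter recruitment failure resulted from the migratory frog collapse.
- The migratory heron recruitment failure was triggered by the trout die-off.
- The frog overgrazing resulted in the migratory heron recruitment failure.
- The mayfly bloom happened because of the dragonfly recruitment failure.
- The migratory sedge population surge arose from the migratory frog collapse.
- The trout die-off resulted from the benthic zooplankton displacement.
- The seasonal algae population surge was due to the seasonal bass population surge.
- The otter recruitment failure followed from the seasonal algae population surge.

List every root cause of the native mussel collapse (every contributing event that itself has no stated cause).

the frog overgrazing, the migratory frog collapse, the migratory macrophyte die-off, the migratory mussel recruitment failure, the riparian mussel bloom, the upstream carp population surge

Tracing upstream from the native mussel collapse: the native mussel collapse ← the migratory heron recruitment failure ← the trout die-off ← the benthic zooplankton displacement ← the migratory mussel recruitment failure.
A separate upstream branch: the native mussel collapse ← the migratory heron recruitment failure ← the seasonal algae population surge ← the upstream carp population surge.
A separate upstream branch: the native mussel collapse ← the otter recruitment failure ← the migratory frog collapse.
A separate upstream branch: the native mussel collapse ← the migratory macrophyte die-off.
A separate upstream branch: the native mussel collapse ← the otter recruitment failure ← the riparian mussel bloom.
A separate upstream branch: the native mussel collapse ← the migratory heron recruitment failure ← the frog overgrazing.
Each of those chain origins has no stated cause.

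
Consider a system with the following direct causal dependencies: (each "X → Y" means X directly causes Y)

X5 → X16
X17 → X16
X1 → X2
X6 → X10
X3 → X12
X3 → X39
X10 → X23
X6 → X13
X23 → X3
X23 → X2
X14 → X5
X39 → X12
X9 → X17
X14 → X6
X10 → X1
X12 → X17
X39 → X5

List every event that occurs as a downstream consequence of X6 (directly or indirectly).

Direct effects: X10, X13.
2 steps out: X1, X23.
3 steps out: X3, X2.
4 steps out: X39, X12.
5 steps out: X5, X17.
6 steps out: X16.
Not reachable from it: X14, X9.

X1, X10, X12, X13, X16, X17, X2, X23, X3, X39, X5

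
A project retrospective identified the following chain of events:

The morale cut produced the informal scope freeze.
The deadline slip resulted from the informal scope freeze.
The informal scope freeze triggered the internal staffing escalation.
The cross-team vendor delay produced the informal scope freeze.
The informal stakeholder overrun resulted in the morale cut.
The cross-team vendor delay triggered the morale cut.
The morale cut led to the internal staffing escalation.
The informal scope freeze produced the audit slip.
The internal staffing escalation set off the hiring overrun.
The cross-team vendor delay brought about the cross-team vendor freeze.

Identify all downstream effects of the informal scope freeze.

the audit slip, the deadline slip, the hiring overrun, the internal staffing escalation

Direct effects: the deadline slip, the audit slip, the internal staffing escalation.
2 steps out: the hiring overrun.
Not reachable from it: the cross-team vendor delay, the morale cut, the cross-team vendor freeze, the informal stakeholder overrun.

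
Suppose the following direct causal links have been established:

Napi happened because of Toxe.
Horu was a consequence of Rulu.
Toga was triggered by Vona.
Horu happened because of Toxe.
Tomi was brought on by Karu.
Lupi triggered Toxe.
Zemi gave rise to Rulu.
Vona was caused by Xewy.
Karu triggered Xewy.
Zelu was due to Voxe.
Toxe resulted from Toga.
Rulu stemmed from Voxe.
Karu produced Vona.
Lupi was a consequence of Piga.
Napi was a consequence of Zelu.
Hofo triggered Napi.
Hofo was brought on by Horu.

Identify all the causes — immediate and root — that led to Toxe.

Immediate causes of Toxe: Lupi, Toga.
Further upstream: Karu, Xewy, Piga, Vona.

Karu, Lupi, Piga, Toga, Vona, Xewy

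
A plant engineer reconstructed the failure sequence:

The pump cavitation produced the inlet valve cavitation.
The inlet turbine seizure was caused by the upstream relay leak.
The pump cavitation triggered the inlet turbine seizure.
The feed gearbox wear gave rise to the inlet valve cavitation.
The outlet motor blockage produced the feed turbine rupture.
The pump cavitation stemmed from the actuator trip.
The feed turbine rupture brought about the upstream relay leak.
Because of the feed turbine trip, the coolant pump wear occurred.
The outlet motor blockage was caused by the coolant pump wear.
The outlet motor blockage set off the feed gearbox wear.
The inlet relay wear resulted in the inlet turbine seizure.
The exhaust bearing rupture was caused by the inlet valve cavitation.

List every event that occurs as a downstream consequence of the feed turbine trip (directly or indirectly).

Direct effects: the coolant pump wear.
2 steps out: the outlet motor blockage.
3 steps out: the feed turbine rupture, the feed gearbox wear.
4 steps out: the inlet valve cavitation, the upstream relay leak.
5 steps out: the exhaust bearing rupture, the inlet turbine seizure.
Not reachable from it: the inlet relay wear, the actuator trip, the pump cavitation.

the coolant pump wear, the exhaust bearing rupture, the feed gearbox wear, the feed turbine rupture, the inlet turbine seizure, the inlet valve cavitation, the outlet motor blockage, the upstream relay leak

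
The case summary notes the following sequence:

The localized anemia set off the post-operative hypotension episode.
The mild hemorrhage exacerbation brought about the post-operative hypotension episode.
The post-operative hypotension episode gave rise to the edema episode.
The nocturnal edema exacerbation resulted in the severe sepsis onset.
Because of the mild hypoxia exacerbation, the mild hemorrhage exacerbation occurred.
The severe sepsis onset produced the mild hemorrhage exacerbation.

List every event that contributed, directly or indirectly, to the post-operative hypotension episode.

Immediate causes of the post-operative hypotension episode: the mild hemorrhage exacerbation, the localized anemia.
Further upstream: the nocturnal edema exacerbation, the mild hypoxia exacerbation, the severe sepsis onset.

the localized anemia, the mild hemorrhage exacerbation, the mild hypoxia exacerbation, the nocturnal edema exacerbation, the severe sepsis onset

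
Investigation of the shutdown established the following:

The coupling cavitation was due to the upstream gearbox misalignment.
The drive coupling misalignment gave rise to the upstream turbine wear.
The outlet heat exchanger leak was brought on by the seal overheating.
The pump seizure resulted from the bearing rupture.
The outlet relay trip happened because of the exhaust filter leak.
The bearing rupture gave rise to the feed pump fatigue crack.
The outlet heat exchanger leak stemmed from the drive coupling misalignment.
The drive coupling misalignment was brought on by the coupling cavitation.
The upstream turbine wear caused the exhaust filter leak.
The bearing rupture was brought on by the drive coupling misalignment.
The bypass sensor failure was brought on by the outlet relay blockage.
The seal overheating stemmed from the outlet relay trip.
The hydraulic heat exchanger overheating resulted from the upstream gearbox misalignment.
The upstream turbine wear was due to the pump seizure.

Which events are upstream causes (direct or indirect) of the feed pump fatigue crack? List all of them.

Immediate cause of the feed pump fatigue crack: the bearing rupture.
Further upstream: the upstream gearbox misalignment, the coupling cavitation, the drive coupling misalignment.

the bearing rupture, the coupling cavitation, the drive coupling misalignment, the upstream gearbox misalignment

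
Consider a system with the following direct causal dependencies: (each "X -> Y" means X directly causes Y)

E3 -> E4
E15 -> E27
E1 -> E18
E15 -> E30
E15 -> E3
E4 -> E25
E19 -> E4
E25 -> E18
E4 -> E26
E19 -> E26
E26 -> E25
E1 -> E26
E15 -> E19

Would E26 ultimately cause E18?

There is a causal chain: E26 → E25 → E18.

Yes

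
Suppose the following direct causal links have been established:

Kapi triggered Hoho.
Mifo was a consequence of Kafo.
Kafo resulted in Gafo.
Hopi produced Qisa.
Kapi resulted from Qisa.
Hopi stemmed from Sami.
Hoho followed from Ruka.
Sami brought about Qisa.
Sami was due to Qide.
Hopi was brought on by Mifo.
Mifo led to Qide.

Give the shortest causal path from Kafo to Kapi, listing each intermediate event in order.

Kafo → Mifo → Hopi → Qisa → Kapi

Kafo → Mifo
Mifo → Hopi
Hopi → Qisa
Qisa → Kapi
Length: 4 steps.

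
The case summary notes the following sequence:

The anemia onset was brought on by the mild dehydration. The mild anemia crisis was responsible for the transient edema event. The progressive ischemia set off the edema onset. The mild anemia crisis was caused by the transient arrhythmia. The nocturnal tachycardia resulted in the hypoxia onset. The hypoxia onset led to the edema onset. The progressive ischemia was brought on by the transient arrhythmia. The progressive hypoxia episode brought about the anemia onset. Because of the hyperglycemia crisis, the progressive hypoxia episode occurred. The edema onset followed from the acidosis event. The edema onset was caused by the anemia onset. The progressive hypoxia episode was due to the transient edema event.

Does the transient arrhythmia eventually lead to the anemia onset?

There is a causal chain: the transient arrhythmia → the mild anemia crisis → the transient edema event → the progressive hypoxia episode → the anemia onset.

Yes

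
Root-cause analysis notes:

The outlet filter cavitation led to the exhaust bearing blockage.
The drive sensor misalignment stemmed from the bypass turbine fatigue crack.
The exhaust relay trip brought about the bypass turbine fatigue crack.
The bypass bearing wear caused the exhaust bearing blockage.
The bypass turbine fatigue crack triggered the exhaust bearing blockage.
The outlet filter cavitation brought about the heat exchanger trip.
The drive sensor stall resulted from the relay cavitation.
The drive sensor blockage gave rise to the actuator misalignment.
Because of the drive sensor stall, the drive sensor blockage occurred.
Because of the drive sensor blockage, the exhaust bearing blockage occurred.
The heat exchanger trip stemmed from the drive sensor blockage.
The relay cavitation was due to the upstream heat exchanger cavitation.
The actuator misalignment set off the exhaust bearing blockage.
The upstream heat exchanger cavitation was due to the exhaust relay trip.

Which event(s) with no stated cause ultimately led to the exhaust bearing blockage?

Tracing upstream from the exhaust bearing blockage: the exhaust bearing blockage ← the bypass turbine fatigue crack ← the exhaust relay trip.
A separate upstream branch: the exhaust bearing blockage ← the bypass bearing wear.
A separate upstream branch: the exhaust bearing blockage ← the outlet filter cavitation.
Each of those chain origins has no stated cause.

the bypass bearing wear, the exhaust relay trip, the outlet filter cavitation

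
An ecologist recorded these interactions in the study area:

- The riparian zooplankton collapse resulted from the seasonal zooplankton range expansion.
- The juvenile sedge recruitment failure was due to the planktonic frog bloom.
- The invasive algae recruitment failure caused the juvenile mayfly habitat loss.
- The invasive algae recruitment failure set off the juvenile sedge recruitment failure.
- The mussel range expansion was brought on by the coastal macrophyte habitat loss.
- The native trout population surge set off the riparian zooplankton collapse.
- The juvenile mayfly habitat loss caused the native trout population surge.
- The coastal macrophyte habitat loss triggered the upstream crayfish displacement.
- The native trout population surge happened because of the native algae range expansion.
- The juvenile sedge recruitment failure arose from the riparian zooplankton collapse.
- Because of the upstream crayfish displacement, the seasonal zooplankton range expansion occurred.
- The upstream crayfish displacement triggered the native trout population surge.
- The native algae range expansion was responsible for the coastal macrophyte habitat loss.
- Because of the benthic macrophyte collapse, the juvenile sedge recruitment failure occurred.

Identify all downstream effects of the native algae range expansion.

Direct effects: the coastal macrophyte habitat loss, the native trout population surge.
2 steps out: the mussel range expansion, the upstream crayfish displacement, the riparian zooplankton collapse.
3 steps out: the seasonal zooplankton range expansion, the juvenile sedge recruitment failure.
Not reachable from it: the invasive algae recruitment failure, the benthic macrophyte collapse, the juvenile mayfly habitat loss, the planktonic frog bloom.

the coastal macrophyte habitat loss, the juvenile sedge recruitment failure, the mussel range expansion, the native trout population surge, the riparian zooplankton collapse, the seasonal zooplankton range expansion, the upstream crayfish displacement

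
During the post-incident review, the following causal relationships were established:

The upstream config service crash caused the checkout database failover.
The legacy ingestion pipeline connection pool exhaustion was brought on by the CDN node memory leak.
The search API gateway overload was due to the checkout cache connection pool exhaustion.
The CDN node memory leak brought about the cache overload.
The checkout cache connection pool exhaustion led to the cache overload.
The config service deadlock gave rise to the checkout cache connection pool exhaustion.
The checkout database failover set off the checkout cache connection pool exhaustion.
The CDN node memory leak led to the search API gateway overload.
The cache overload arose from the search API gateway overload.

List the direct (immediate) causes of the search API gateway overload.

the CDN node memory leak, the checkout cache connection pool exhaustion

Upstream contributors include the upstream config service crash, the config service deadlock, the checkout database failover, but only the CDN node memory leak, the checkout cache connection pool exhaustion feed directly into the search API gateway overload.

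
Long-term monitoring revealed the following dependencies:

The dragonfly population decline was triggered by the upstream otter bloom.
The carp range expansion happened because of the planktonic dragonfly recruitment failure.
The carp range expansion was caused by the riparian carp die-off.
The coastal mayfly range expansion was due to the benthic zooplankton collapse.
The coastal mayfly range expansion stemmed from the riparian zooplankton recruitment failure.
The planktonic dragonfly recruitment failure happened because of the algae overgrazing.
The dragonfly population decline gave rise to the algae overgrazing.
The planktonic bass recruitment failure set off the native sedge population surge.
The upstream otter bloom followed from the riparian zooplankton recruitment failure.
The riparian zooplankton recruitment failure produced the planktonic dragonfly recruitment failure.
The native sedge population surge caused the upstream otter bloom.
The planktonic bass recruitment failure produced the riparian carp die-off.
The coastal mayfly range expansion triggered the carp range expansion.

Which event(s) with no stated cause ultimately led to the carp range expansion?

Tracing upstream from the carp range expansion: the carp range expansion ← the planktonic dragonfly recruitment failure ← the riparian zooplankton recruitment failure.
A separate upstream branch: the carp range expansion ← the riparian carp die-off ← the planktonic bass recruitment failure.
A separate upstream branch: the carp range expansion ← the coastal mayfly range expansion ← the benthic zooplankton collapse.
Each of those chain origins has no stated cause.

the benthic zooplankton collapse, the planktonic bass recruitment failure, the riparian zooplankton recruitment failure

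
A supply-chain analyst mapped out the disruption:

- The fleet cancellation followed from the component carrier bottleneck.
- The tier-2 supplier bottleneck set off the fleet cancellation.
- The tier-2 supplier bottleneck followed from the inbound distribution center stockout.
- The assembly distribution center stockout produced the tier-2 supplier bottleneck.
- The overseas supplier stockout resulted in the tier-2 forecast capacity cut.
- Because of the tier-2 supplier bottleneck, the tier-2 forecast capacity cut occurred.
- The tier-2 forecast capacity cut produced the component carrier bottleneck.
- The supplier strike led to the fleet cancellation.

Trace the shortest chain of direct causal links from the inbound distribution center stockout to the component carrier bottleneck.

the inbound distribution center stockout → the tier-2 supplier bottleneck
the tier-2 supplier bottleneck → the tier-2 forecast capacity cut
the tier-2 forecast capacity cut → the component carrier bottleneck
Length: 3 steps.

the inbound distribution center stockout → the tier-2 supplier bottleneck → the tier-2 forecast capacity cut → the component carrier bottleneck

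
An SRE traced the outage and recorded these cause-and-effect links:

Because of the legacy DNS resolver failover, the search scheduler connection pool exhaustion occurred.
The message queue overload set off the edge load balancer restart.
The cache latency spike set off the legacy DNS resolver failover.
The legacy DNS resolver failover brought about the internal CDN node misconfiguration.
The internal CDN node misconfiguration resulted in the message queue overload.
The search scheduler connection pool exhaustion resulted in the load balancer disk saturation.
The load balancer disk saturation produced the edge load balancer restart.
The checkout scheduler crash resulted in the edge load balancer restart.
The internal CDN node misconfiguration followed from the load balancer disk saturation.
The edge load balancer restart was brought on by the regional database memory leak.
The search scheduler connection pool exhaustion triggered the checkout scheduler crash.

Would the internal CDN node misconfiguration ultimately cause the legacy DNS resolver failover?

The internal CDN node misconfiguration leads to the message queue overload, the edge load balancer restart; the legacy DNS resolver failover is not among them.

No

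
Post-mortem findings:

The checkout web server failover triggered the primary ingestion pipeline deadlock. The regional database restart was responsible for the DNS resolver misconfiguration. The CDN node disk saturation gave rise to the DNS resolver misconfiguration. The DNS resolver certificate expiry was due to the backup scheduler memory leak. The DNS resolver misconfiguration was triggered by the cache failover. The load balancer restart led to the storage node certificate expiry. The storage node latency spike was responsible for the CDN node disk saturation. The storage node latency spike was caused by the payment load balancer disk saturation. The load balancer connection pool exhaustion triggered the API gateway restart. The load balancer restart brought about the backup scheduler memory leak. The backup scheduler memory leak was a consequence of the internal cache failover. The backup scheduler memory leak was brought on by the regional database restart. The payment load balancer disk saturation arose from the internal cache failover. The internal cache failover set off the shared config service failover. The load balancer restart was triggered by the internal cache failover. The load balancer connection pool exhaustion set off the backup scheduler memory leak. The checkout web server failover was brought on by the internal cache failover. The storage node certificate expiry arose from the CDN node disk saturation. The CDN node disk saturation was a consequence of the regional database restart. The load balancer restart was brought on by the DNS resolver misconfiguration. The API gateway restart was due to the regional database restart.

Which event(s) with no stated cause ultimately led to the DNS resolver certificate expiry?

the cache failover, the internal cache failover, the load balancer connection pool exhaustion, the regional database restart

Tracing upstream from the DNS resolver certificate expiry: the DNS resolver certificate expiry ← the backup scheduler memory leak ← the internal cache failover.
A separate upstream branch: the DNS resolver certificate expiry ← the backup scheduler memory leak ← the load balancer connection pool exhaustion.
A separate upstream branch: the DNS resolver certificate expiry ← the backup scheduler memory leak ← the regional database restart.
A separate upstream branch: the DNS resolver certificate expiry ← the backup scheduler memory leak ← the load balancer restart ← the DNS resolver misconfiguration ← the cache failover.
Each of those chain origins has no stated cause.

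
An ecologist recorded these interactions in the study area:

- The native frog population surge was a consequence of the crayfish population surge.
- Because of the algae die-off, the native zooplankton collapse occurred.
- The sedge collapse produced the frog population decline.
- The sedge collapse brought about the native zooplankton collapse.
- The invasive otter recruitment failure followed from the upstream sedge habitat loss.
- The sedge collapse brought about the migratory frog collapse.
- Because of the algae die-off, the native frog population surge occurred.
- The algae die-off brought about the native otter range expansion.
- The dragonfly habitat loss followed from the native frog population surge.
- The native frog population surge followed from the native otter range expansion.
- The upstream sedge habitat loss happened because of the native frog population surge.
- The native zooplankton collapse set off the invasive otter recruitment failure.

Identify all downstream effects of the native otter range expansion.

the dragonfly habitat loss, the invasive otter recruitment failure, the native frog population surge, the upstream sedge habitat loss

Direct effects: the native frog population surge.
2 steps out: the upstream sedge habitat loss, the dragonfly habitat loss.
3 steps out: the invasive otter recruitment failure.
Not reachable from it: the sedge collapse, the frog population decline, the migratory frog collapse, the algae die-off, the crayfish population surge, the native zooplankton collapse.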